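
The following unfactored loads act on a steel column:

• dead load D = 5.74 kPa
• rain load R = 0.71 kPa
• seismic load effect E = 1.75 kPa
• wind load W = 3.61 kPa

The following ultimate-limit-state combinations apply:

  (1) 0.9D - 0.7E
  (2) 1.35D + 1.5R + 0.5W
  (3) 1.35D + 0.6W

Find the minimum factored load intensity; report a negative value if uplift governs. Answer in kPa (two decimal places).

3.94 kPa

(1) 0.9(5.74) - 0.7(1.75) = 3.94
(2) 1.35(5.74) + 1.5(0.71) + 0.5(3.61) = 10.62
(3) 1.35(5.74) + 0.6(3.61) = 9.92
Combination 1 gives the minimum: 3.94 kPa.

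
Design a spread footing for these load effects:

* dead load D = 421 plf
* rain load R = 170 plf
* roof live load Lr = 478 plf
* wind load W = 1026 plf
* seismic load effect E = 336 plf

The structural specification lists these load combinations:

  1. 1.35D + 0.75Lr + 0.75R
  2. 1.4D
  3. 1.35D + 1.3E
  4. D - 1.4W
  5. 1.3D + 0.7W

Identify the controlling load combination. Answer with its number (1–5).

1. 1.35(421) + 0.75(478) + 0.75(170) = 568.4 + 358.5 + 127.5 = 1054.4
2. 1.4(421) = 589.4
3. 1.35(421) + 1.3(336) = 568.4 + 436.8 = 1005.2
4. 1.0(421) - 1.4(1026) = 421.0 - 1436.4 = -1015.4
5. 1.3(421) + 0.7(1026) = 547.3 + 718.2 = 1265.5
The largest value is 1265.5 plf from combination 5.

Combination 5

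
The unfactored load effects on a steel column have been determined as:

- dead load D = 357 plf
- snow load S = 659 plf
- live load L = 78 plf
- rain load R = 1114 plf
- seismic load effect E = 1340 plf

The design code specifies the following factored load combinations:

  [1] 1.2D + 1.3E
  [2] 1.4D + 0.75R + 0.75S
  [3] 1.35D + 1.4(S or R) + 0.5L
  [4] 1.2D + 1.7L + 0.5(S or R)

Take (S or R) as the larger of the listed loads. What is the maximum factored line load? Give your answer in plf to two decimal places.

2170.40 plf

(S or R) → R = 1114 plf.
[1] 1.2(357) + 1.3(1340) = 2170.40
[2] 1.4(357) + 0.75(1114) + 0.75(659) = 1829.55
[3] 1.35(357) + 1.4(1114) + 0.5(78) = 2080.55
[4] 1.2(357) + 1.7(78) + 0.5(1114) = 1118.00
The controlling combination is 1, giving 2170.40 plf.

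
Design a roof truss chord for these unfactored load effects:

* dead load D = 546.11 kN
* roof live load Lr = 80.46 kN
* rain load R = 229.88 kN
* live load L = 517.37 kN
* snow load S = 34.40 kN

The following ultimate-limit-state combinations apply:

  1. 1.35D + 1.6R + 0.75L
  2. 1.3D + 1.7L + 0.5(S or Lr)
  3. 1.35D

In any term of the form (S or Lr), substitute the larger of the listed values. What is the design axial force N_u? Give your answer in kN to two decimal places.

1629.70 kN

(S or Lr) → Lr = 80.46 kN.
1. 1.35(546.11) + 1.6(229.88) + 0.75(517.37) = 1493.08
2. 1.3(546.11) + 1.7(517.37) + 0.5(80.46) = 709.94 + 879.53 + 40.23 = 1629.70
3. 1.35(546.11) = 737.25
Maximum is from combination 2.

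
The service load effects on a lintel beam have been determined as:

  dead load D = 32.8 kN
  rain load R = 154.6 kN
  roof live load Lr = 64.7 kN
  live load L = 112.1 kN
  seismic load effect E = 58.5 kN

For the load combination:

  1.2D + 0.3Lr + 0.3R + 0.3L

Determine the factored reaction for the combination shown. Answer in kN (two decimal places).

138.78 kN

1.2(32.8) + 0.3(64.7) + 0.3(154.6) + 0.3(112.1) = 39.36 + 19.41 + 46.38 + 33.63 = 138.78
V_u = 138.78 kN.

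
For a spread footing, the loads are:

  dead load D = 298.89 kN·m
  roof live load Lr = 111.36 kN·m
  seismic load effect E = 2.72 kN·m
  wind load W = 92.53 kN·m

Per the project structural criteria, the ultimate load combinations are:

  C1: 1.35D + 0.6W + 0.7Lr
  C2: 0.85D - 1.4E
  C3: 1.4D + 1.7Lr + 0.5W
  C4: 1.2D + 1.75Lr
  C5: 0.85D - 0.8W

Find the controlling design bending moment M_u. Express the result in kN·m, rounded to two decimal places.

654.02 kN·m

C1: 1.35(298.89) + 0.6(92.53) + 0.7(111.36) = 536.97
C2: 0.85(298.89) - 1.4(2.72) = 250.25
C3: 1.4(298.89) + 1.7(111.36) + 0.5(92.53) = 654.02
C4: 1.2(298.89) + 1.75(111.36) = 553.55
C5: 0.85(298.89) - 0.8(92.53) = 180.03
Maximum is from combination 3.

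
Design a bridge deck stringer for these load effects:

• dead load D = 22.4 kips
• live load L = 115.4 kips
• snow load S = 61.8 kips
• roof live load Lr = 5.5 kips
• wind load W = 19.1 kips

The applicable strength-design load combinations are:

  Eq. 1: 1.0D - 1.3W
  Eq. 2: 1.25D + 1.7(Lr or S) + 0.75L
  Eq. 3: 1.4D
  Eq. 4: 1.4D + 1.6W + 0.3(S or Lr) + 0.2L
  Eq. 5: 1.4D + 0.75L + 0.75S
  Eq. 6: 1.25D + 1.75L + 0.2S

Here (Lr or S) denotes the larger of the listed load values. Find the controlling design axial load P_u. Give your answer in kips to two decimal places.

(Lr or S) → S = 61.8 kips; (S or Lr) → S = 61.8 kips.
Eq. 1: 1.0(22.4) - 1.3(19.1) = 22.40 - 24.83 = -2.43
Eq. 2: 1.25(22.4) + 1.7(61.8) + 0.75(115.4) = 28.00 + 105.06 + 86.55 = 219.61
Eq. 3: 1.4(22.4) = 31.36
Eq. 4: 1.4(22.4) + 1.6(19.1) + 0.3(61.8) + 0.2(115.4) = 31.36 + 30.56 + 18.54 + 23.08 = 103.54
Eq. 5: 1.4(22.4) + 0.75(115.4) + 0.75(61.8) = 31.36 + 86.55 + 46.35 = 164.26
Eq. 6: 1.25(22.4) + 1.75(115.4) + 0.2(61.8) = 28.00 + 201.95 + 12.36 = 242.31
The controlling combination is 6, giving 242.31 kips.

242.31 kips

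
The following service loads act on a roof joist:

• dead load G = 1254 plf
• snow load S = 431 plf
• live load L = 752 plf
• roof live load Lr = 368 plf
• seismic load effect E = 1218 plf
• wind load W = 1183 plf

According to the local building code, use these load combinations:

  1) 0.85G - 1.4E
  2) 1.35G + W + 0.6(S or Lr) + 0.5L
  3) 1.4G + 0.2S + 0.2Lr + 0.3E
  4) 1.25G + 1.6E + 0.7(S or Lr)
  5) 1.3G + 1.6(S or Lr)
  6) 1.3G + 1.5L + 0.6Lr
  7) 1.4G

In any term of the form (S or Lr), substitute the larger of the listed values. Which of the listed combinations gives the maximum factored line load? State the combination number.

Combination 4

(S or Lr) → S = 431 plf.
1) 0.85(1254) - 1.4(1218) = 1065.9 - 1705.2 = -639.3
2) 1.35(1254) + 1.0(1183) + 0.6(431) + 0.5(752) = 1692.9 + 1183.0 + 258.6 + 376.0 = 3510.5
3) 1.4(1254) + 0.2(431) + 0.2(368) + 0.3(1218) = 1755.6 + 86.2 + 73.6 + 365.4 = 2280.8
4) 1.25(1254) + 1.6(1218) + 0.7(431) = 1567.5 + 1948.8 + 301.7 = 3818.0
5) 1.3(1254) + 1.6(431) = 1630.2 + 689.6 = 2319.8
6) 1.3(1254) + 1.5(752) + 0.6(368) = 1630.2 + 1128.0 + 220.8 = 2979.0
7) 1.4(1254) = 1755.6
The largest value is 3818.0 plf from combination 4.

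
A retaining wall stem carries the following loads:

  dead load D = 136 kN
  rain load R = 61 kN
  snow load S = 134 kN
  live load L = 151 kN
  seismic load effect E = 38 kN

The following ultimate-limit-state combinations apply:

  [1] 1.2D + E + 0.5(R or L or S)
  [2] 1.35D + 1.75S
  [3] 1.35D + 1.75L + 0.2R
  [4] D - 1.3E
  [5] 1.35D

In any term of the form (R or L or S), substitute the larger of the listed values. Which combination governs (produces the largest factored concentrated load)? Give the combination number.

Combination 3

(R or L or S) → L = 151 kN.
[1] 1.2(136) + 1.0(38) + 0.5(151) = 276.70
[2] 1.35(136) + 1.75(134) = 418.10
[3] 1.35(136) + 1.75(151) + 0.2(61) = 460.05
[4] 1.0(136) - 1.3(38) = 86.60
[5] 1.35(136) = 183.60
The largest value is 460.05 kN from combination 3.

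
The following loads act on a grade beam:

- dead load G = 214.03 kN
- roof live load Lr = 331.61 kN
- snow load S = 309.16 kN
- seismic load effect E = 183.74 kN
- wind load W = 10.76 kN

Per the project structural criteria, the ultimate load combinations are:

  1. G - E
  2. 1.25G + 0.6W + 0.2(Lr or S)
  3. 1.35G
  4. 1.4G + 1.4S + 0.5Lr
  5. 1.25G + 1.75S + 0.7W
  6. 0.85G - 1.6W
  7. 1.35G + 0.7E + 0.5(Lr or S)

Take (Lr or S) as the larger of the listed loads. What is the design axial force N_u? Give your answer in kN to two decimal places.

898.27 kN

(Lr or S) → Lr = 331.61 kN.
1. 1.0(214.03) - 1.0(183.74) = 30.29
2. 1.25(214.03) + 0.6(10.76) + 0.2(331.61) = 340.32
3. 1.35(214.03) = 288.94
4. 1.4(214.03) + 1.4(309.16) + 0.5(331.61) = 898.27
5. 1.25(214.03) + 1.75(309.16) + 0.7(10.76) = 816.10
6. 0.85(214.03) - 1.6(10.76) = 164.71
7. 1.35(214.03) + 0.7(183.74) + 0.5(331.61) = 583.36
Combination 4 governs: N_u = 898.27 kN.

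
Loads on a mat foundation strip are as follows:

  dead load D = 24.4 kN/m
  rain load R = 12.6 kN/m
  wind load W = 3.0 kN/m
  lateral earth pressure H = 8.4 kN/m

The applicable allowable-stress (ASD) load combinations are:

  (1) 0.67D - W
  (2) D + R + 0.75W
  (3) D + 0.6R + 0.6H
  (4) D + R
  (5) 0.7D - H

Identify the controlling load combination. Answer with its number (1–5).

Combination 2

(1) 0.67(24.4) - 1.0(3.0) = 16.35 - 3.00 = 13.35
(2) 1.0(24.4) + 1.0(12.6) + 0.75(3.0) = 24.40 + 12.60 + 2.25 = 39.25
(3) 1.0(24.4) + 0.6(12.6) + 0.6(8.4) = 24.40 + 7.56 + 5.04 = 37.00
(4) 1.0(24.4) + 1.0(12.6) = 24.40 + 12.60 = 37.00
(5) 0.7(24.4) - 1.0(8.4) = 17.08 - 8.40 = 8.68
The largest value is 39.25 kN/m from combination 2.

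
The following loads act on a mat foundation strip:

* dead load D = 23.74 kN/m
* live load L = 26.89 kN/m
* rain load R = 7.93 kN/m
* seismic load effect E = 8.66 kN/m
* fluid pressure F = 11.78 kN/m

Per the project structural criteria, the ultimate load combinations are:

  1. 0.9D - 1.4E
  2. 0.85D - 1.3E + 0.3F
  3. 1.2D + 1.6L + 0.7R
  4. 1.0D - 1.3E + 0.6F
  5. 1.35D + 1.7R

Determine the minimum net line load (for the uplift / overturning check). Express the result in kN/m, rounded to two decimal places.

9.24 kN/m

1. 0.9(23.74) - 1.4(8.66) = 9.24
2. 0.85(23.74) - 1.3(8.66) + 0.3(11.78) = 12.46
3. 1.2(23.74) + 1.6(26.89) + 0.7(7.93) = 28.49 + 43.02 + 5.55 = 77.06
4. 1.0(23.74) - 1.3(8.66) + 0.6(11.78) = 23.74 - 11.26 + 7.07 = 19.55
5. 1.35(23.74) + 1.7(7.93) = 32.05 + 13.48 = 45.53
Combination 1 gives the minimum: 9.24 kN/m.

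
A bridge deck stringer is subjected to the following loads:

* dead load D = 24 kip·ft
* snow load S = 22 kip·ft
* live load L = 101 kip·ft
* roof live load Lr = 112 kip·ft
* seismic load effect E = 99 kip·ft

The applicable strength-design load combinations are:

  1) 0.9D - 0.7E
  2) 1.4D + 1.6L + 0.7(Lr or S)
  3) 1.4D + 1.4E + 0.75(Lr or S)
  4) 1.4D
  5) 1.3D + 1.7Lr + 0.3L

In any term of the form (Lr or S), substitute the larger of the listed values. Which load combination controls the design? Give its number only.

Combination 2

(Lr or S) → Lr = 112 kip·ft.
1) 0.9(24) - 0.7(99) = -47.7
2) 1.4(24) + 1.6(101) + 0.7(112) = 273.6
3) 1.4(24) + 1.4(99) + 0.75(112) = 256.2
4) 1.4(24) = 33.6
5) 1.3(24) + 1.7(112) + 0.3(101) = 251.9
The largest value is 273.6 kip·ft from combination 2.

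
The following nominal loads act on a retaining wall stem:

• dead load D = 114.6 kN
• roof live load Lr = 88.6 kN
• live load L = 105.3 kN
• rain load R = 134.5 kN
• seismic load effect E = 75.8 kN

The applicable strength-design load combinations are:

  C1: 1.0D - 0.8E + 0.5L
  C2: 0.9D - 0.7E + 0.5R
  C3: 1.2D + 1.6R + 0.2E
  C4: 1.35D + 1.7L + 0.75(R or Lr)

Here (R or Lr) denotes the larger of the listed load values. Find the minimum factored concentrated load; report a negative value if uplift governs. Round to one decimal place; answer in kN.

106.6 kN

(R or Lr) → R = 134.5 kN.
C1: 1.0(114.6) - 0.8(75.8) + 0.5(105.3) = 106.6
C2: 0.9(114.6) - 0.7(75.8) + 0.5(134.5) = 117.3
C3: 1.2(114.6) + 1.6(134.5) + 0.2(75.8) = 367.9
C4: 1.35(114.6) + 1.7(105.3) + 0.75(134.5) = 434.6
Combination 1 gives the minimum: 106.6 kN.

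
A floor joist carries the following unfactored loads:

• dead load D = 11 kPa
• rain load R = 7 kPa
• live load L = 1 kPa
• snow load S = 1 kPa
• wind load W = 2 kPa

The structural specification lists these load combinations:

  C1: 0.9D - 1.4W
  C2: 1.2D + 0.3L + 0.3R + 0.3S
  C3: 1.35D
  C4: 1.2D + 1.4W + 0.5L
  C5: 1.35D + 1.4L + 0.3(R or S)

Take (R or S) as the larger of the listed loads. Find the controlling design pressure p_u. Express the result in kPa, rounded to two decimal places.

(R or S) → R = 7 kPa.
C1: 0.9(11) - 1.4(2) = 9.90 - 2.80 = 7.10
C2: 1.2(11) + 0.3(1) + 0.3(7) + 0.3(1) = 13.20 + 0.30 + 2.10 + 0.30 = 15.90
C3: 1.35(11) = 14.85
C4: 1.2(11) + 1.4(2) + 0.5(1) = 13.20 + 2.80 + 0.50 = 16.50
C5: 1.35(11) + 1.4(1) + 0.3(7) = 14.85 + 1.40 + 2.10 = 18.35
The controlling combination is 5, giving 18.35 kPa.

18.35 kPa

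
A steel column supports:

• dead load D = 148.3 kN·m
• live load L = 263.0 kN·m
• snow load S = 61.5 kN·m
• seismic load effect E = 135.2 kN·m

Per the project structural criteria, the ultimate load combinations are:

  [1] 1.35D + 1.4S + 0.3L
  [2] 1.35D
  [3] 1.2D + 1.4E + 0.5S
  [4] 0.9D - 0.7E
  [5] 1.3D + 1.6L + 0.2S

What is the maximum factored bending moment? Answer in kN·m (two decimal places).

625.89 kN·m

[1] 1.35(148.3) + 1.4(61.5) + 0.3(263.0) = 200.21 + 86.10 + 78.90 = 365.21
[2] 1.35(148.3) = 200.21
[3] 1.2(148.3) + 1.4(135.2) + 0.5(61.5) = 177.96 + 189.28 + 30.75 = 397.99
[4] 0.9(148.3) - 0.7(135.2) = 133.47 - 94.64 = 38.83
[5] 1.3(148.3) + 1.6(263.0) + 0.2(61.5) = 192.79 + 420.80 + 12.30 = 625.89
Maximum is from combination 5.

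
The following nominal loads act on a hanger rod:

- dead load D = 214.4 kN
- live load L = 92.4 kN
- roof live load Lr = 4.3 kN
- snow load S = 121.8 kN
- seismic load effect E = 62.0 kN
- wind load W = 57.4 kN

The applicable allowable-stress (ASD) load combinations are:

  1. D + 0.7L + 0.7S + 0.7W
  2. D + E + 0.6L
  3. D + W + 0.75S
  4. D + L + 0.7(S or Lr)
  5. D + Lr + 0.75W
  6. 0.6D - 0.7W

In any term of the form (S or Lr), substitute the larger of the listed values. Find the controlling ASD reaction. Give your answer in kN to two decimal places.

(S or Lr) → S = 121.8 kN.
1. 1.0(214.4) + 0.7(92.4) + 0.7(121.8) + 0.7(57.4) = 214.40 + 64.68 + 85.26 + 40.18 = 404.52
2. 1.0(214.4) + 1.0(62.0) + 0.6(92.4) = 214.40 + 62.00 + 55.44 = 331.84
3. 1.0(214.4) + 1.0(57.4) + 0.75(121.8) = 214.40 + 57.40 + 91.35 = 363.15
4. 1.0(214.4) + 1.0(92.4) + 0.7(121.8) = 214.40 + 92.40 + 85.26 = 392.06
5. 1.0(214.4) + 1.0(4.3) + 0.75(57.4) = 214.40 + 4.30 + 43.05 = 261.75
6. 0.6(214.4) - 0.7(57.4) = 128.64 - 40.18 = 88.46
The controlling combination is 1, giving 404.52 kN.

404.52 kN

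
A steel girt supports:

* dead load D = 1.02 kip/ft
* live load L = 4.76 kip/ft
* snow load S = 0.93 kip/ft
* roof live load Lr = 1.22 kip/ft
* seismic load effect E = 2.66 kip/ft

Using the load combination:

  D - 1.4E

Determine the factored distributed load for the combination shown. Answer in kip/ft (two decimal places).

1.0(1.02) - 1.4(2.66) = 1.02 - 3.72 = -2.70
w_u = -2.70 kip/ft.

-2.70 kip/ft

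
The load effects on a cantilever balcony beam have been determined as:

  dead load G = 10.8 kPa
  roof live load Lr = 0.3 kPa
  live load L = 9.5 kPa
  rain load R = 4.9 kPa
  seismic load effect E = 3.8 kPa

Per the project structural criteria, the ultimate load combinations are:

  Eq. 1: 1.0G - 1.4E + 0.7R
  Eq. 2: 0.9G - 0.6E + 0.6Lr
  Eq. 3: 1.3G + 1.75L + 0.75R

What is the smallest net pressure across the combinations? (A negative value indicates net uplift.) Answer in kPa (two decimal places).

7.62 kPa

Eq. 1: 1.0(10.8) - 1.4(3.8) + 0.7(4.9) = 10.80 - 5.32 + 3.43 = 8.91
Eq. 2: 0.9(10.8) - 0.6(3.8) + 0.6(0.3) = 9.72 - 2.28 + 0.18 = 7.62
Eq. 3: 1.3(10.8) + 1.75(9.5) + 0.75(4.9) = 34.34
Combination 2 gives the minimum: 7.62 kPa.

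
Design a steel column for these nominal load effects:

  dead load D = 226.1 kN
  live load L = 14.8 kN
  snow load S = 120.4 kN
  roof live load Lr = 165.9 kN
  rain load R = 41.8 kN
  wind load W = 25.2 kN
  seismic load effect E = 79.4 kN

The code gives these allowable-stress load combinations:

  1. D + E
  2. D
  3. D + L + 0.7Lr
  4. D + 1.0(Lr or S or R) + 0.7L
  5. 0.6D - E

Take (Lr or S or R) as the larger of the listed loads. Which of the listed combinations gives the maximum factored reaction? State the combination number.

Combination 4

(Lr or S or R) → Lr = 165.9 kN.
1. 1.0(226.1) + 1.0(79.4) = 305.50
2. 1.0(226.1) = 226.10
3. 1.0(226.1) + 1.0(14.8) + 0.7(165.9) = 357.03
4. 1.0(226.1) + 1.0(165.9) + 0.7(14.8) = 402.36
5. 0.6(226.1) - 1.0(79.4) = 56.26
The largest value is 402.36 kN from combination 4.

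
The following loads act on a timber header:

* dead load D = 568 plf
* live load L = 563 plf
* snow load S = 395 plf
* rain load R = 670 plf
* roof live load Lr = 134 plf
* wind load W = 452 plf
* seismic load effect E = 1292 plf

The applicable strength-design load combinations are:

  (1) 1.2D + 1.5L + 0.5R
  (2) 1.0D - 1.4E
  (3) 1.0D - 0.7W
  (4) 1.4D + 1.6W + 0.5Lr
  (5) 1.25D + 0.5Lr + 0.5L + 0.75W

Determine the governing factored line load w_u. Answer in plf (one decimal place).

1861.1 plf

(1) 1.2(568) + 1.5(563) + 0.5(670) = 681.6 + 844.5 + 335.0 = 1861.1
(2) 1.0(568) - 1.4(1292) = 568.0 - 1808.8 = -1240.8
(3) 1.0(568) - 0.7(452) = 568.0 - 316.4 = 251.6
(4) 1.4(568) + 1.6(452) + 0.5(134) = 795.2 + 723.2 + 67.0 = 1585.4
(5) 1.25(568) + 0.5(134) + 0.5(563) + 0.75(452) = 710.0 + 67.0 + 281.5 + 339.0 = 1397.5
The controlling combination is 1, giving 1861.1 plf.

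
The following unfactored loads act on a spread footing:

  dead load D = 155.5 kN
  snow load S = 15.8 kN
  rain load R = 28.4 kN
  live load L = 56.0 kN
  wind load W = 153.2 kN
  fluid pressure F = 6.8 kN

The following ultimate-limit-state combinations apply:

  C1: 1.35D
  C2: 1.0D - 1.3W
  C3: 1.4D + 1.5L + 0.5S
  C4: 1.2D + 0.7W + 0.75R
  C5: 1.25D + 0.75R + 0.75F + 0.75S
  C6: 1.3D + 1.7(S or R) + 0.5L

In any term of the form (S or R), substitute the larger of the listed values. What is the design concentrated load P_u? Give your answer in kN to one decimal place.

315.1 kN

(S or R) → R = 28.4 kN.
C1: 1.35(155.5) = 209.9
C2: 1.0(155.5) - 1.3(153.2) = -43.7
C3: 1.4(155.5) + 1.5(56.0) + 0.5(15.8) = 309.6
C4: 1.2(155.5) + 0.7(153.2) + 0.75(28.4) = 315.1
C5: 1.25(155.5) + 0.75(28.4) + 0.75(6.8) + 0.75(15.8) = 232.6
C6: 1.3(155.5) + 1.7(28.4) + 0.5(56.0) = 278.4
Combination 4 governs: P_u = 315.1 kN.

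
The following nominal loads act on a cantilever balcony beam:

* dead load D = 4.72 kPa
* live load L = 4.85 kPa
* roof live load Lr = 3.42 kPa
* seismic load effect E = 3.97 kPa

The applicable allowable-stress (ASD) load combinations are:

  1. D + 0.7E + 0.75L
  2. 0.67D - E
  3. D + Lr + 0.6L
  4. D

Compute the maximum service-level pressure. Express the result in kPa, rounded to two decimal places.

11.14 kPa

1. 1.0(4.72) + 0.7(3.97) + 0.75(4.85) = 11.14
2. 0.67(4.72) - 1.0(3.97) = -0.81
3. 1.0(4.72) + 1.0(3.42) + 0.6(4.85) = 11.05
4. 1.0(4.72) = 4.72
Combination 1 governs: p = 11.14 kPa.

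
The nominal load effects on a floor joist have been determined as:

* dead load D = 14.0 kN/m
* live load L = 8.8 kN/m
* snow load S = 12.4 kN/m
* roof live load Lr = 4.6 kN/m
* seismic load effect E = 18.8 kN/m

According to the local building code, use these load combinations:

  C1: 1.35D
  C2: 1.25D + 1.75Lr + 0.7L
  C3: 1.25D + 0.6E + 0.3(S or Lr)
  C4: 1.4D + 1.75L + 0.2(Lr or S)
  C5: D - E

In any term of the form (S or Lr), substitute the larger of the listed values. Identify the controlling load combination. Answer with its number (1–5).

Combination 4

(S or Lr) → S = 12.4 kN/m; (Lr or S) → S = 12.4 kN/m.
C1: 1.35(14.0) = 18.90
C2: 1.25(14.0) + 1.75(4.6) + 0.7(8.8) = 17.50 + 8.05 + 6.16 = 31.71
C3: 1.25(14.0) + 0.6(18.8) + 0.3(12.4) = 17.50 + 11.28 + 3.72 = 32.50
C4: 1.4(14.0) + 1.75(8.8) + 0.2(12.4) = 19.60 + 15.40 + 2.48 = 37.48
C5: 1.0(14.0) - 1.0(18.8) = 14.00 - 18.80 = -4.80
The largest value is 37.48 kN/m from combination 4.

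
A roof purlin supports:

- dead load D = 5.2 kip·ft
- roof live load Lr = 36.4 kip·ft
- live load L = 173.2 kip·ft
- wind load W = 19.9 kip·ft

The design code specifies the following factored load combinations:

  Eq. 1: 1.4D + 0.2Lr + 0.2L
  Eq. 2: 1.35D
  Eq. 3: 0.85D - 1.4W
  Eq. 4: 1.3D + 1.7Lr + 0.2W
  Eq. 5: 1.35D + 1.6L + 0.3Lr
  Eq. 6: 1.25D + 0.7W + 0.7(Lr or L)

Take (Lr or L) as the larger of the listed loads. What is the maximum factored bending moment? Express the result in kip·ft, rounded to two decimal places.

295.06 kip·ft

(Lr or L) → L = 173.2 kip·ft.
Eq. 1: 1.4(5.2) + 0.2(36.4) + 0.2(173.2) = 7.28 + 7.28 + 34.64 = 49.20
Eq. 2: 1.35(5.2) = 7.02
Eq. 3: 0.85(5.2) - 1.4(19.9) = 4.42 - 27.86 = -23.44
Eq. 4: 1.3(5.2) + 1.7(36.4) + 0.2(19.9) = 6.76 + 61.88 + 3.98 = 72.62
Eq. 5: 1.35(5.2) + 1.6(173.2) + 0.3(36.4) = 7.02 + 277.12 + 10.92 = 295.06
Eq. 6: 1.25(5.2) + 0.7(19.9) + 0.7(173.2) = 6.50 + 13.93 + 121.24 = 141.67
Maximum is from combination 5.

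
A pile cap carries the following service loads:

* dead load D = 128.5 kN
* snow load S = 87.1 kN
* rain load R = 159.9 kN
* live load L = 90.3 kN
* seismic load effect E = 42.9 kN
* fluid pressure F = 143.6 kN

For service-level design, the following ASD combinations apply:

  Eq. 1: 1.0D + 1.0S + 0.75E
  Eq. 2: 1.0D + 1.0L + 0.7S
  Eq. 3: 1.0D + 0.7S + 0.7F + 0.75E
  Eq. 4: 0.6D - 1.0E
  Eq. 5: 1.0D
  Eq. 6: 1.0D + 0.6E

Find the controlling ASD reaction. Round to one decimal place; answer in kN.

Eq. 1: 1.0(128.5) + 1.0(87.1) + 0.75(42.9) = 128.5 + 87.1 + 32.2 = 247.8
Eq. 2: 1.0(128.5) + 1.0(90.3) + 0.7(87.1) = 128.5 + 90.3 + 61.0 = 279.8
Eq. 3: 1.0(128.5) + 0.7(87.1) + 0.7(143.6) + 0.75(42.9) = 128.5 + 61.0 + 100.5 + 32.2 = 322.2
Eq. 4: 0.6(128.5) - 1.0(42.9) = 77.1 - 42.9 = 34.2
Eq. 5: 1.0(128.5) = 128.5
Eq. 6: 1.0(128.5) + 0.6(42.9) = 128.5 + 25.7 = 154.2
The controlling combination is 3, giving 322.2 kN.

322.2 kN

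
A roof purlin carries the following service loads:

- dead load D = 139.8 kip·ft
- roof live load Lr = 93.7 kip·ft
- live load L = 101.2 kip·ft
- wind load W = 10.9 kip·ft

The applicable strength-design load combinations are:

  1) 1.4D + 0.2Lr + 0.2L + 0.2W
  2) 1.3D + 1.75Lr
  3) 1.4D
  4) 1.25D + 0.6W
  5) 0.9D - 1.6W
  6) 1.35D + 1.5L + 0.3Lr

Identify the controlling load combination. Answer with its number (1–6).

1) 1.4(139.8) + 0.2(93.7) + 0.2(101.2) + 0.2(10.9) = 236.9
2) 1.3(139.8) + 1.75(93.7) = 345.7
3) 1.4(139.8) = 195.7
4) 1.25(139.8) + 0.6(10.9) = 181.3
5) 0.9(139.8) - 1.6(10.9) = 108.4
6) 1.35(139.8) + 1.5(101.2) + 0.3(93.7) = 368.6
The largest value is 368.6 kip·ft from combination 6.

Combination 6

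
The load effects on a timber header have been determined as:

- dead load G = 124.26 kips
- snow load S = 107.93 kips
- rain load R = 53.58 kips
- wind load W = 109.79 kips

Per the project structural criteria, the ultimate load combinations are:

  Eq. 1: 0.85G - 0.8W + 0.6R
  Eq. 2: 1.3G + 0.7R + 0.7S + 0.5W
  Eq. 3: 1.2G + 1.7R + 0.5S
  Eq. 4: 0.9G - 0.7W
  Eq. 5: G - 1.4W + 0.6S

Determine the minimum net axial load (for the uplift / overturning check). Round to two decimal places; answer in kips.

34.98 kips

Eq. 1: 0.85(124.26) - 0.8(109.79) + 0.6(53.58) = 49.94
Eq. 2: 1.3(124.26) + 0.7(53.58) + 0.7(107.93) + 0.5(109.79) = 329.49
Eq. 3: 1.2(124.26) + 1.7(53.58) + 0.5(107.93) = 294.16
Eq. 4: 0.9(124.26) - 0.7(109.79) = 34.98
Eq. 5: 1.0(124.26) - 1.4(109.79) + 0.6(107.93) = 35.31
Combination 4 gives the minimum: 34.98 kips.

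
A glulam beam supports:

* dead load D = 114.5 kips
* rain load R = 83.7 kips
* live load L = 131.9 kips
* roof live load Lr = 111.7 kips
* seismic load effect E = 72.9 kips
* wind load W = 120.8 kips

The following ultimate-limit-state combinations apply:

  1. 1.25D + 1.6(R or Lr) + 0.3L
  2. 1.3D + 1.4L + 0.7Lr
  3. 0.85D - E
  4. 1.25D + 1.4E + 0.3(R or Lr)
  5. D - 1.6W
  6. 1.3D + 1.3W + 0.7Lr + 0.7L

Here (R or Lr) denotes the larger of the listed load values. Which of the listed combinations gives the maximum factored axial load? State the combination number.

(R or Lr) → Lr = 111.7 kips.
1. 1.25(114.5) + 1.6(111.7) + 0.3(131.9) = 143.1 + 178.7 + 39.6 = 361.4
2. 1.3(114.5) + 1.4(131.9) + 0.7(111.7) = 411.7
3. 0.85(114.5) - 1.0(72.9) = 97.3 - 72.9 = 24.4
4. 1.25(114.5) + 1.4(72.9) + 0.3(111.7) = 143.1 + 102.1 + 33.5 = 278.7
5. 1.0(114.5) - 1.6(120.8) = 114.5 - 193.3 = -78.8
6. 1.3(114.5) + 1.3(120.8) + 0.7(111.7) + 0.7(131.9) = 148.9 + 157.0 + 78.2 + 92.3 = 476.4
The largest value is 476.4 kips from combination 6.

Combination 6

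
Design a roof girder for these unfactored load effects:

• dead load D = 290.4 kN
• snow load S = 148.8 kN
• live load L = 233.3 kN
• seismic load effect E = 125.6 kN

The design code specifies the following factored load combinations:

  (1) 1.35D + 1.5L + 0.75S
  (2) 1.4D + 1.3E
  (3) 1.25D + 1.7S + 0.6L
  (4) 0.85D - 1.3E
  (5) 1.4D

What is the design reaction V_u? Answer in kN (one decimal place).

(1) 1.35(290.4) + 1.5(233.3) + 0.75(148.8) = 853.6
(2) 1.4(290.4) + 1.3(125.6) = 569.8
(3) 1.25(290.4) + 1.7(148.8) + 0.6(233.3) = 755.9
(4) 0.85(290.4) - 1.3(125.6) = 83.6
(5) 1.4(290.4) = 406.6
Combination 1 governs: V_u = 853.6 kN.

853.6 kN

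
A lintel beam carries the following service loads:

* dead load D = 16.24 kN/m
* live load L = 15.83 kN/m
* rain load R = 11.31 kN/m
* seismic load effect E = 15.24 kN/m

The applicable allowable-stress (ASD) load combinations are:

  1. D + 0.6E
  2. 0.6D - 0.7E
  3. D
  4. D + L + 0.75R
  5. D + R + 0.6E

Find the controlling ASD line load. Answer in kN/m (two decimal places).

1. 1.0(16.24) + 0.6(15.24) = 16.24 + 9.14 = 25.38
2. 0.6(16.24) - 0.7(15.24) = -0.92
3. 1.0(16.24) = 16.24
4. 1.0(16.24) + 1.0(15.83) + 0.75(11.31) = 16.24 + 15.83 + 8.48 = 40.55
5. 1.0(16.24) + 1.0(11.31) + 0.6(15.24) = 16.24 + 11.31 + 9.14 = 36.69
Maximum is from combination 4.

40.55 kN/m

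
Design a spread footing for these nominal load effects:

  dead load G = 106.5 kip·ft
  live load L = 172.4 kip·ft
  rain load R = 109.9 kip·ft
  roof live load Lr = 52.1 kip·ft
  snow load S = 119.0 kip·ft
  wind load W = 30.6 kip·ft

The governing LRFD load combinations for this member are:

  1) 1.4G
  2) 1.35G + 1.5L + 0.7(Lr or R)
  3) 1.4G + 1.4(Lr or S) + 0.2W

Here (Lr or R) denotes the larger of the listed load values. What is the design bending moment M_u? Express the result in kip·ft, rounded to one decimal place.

(Lr or R) → R = 109.9 kip·ft; (Lr or S) → S = 119.0 kip·ft.
1) 1.4(106.5) = 149.1
2) 1.35(106.5) + 1.5(172.4) + 0.7(109.9) = 143.8 + 258.6 + 76.9 = 479.3
3) 1.4(106.5) + 1.4(119.0) + 0.2(30.6) = 149.1 + 166.6 + 6.1 = 321.8
The controlling combination is 2, giving 479.3 kip·ft.

479.3 kip·ft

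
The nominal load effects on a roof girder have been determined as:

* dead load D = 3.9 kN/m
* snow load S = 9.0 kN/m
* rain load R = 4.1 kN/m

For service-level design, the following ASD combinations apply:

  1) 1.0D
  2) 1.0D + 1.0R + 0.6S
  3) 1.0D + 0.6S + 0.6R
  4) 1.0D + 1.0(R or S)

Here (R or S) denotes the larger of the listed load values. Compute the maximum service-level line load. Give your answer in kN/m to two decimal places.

13.40 kN/m

(R or S) → S = 9.0 kN/m.
1) 1.0(3.9) = 3.90
2) 1.0(3.9) + 1.0(4.1) + 0.6(9.0) = 3.90 + 4.10 + 5.40 = 13.40
3) 1.0(3.9) + 0.6(9.0) + 0.6(4.1) = 3.90 + 5.40 + 2.46 = 11.76
4) 1.0(3.9) + 1.0(9.0) = 3.90 + 9.00 = 12.90
The controlling combination is 2, giving 13.40 kN/m.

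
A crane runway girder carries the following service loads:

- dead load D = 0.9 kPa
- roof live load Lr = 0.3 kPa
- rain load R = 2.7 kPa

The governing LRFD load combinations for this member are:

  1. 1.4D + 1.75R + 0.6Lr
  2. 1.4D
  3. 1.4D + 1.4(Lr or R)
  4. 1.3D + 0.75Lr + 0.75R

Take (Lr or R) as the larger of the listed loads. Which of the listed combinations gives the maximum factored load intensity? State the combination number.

Combination 1

(Lr or R) → R = 2.7 kPa.
1. 1.4(0.9) + 1.75(2.7) + 0.6(0.3) = 1.26 + 4.73 + 0.18 = 6.17
2. 1.4(0.9) = 1.26
3. 1.4(0.9) + 1.4(2.7) = 1.26 + 3.78 = 5.04
4. 1.3(0.9) + 0.75(0.3) + 0.75(2.7) = 3.42
The largest value is 6.17 kPa from combination 1.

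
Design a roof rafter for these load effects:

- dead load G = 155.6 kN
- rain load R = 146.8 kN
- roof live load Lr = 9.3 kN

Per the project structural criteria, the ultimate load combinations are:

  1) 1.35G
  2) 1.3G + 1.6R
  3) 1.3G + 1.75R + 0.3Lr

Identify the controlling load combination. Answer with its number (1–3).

1) 1.35(155.6) = 210.06
2) 1.3(155.6) + 1.6(146.8) = 437.16
3) 1.3(155.6) + 1.75(146.8) + 0.3(9.3) = 461.97
The largest value is 461.97 kN from combination 3.

Combination 3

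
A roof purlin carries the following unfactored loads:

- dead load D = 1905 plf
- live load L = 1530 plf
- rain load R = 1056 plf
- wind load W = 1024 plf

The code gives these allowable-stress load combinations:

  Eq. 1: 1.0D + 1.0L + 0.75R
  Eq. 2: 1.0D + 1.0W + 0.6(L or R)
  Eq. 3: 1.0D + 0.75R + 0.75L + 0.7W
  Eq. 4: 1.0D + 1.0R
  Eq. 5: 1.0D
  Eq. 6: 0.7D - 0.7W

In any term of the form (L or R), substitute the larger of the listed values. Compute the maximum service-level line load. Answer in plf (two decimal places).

(L or R) → L = 1530 plf.
Eq. 1: 1.0(1905) + 1.0(1530) + 0.75(1056) = 1905.00 + 1530.00 + 792.00 = 4227.00
Eq. 2: 1.0(1905) + 1.0(1024) + 0.6(1530) = 1905.00 + 1024.00 + 918.00 = 3847.00
Eq. 3: 1.0(1905) + 0.75(1056) + 0.75(1530) + 0.7(1024) = 1905.00 + 792.00 + 1147.50 + 716.80 = 4561.30
Eq. 4: 1.0(1905) + 1.0(1056) = 1905.00 + 1056.00 = 2961.00
Eq. 5: 1.0(1905) = 1905.00
Eq. 6: 0.7(1905) - 0.7(1024) = 1333.50 - 716.80 = 616.70
Maximum is from combination 3.

4561.30 plf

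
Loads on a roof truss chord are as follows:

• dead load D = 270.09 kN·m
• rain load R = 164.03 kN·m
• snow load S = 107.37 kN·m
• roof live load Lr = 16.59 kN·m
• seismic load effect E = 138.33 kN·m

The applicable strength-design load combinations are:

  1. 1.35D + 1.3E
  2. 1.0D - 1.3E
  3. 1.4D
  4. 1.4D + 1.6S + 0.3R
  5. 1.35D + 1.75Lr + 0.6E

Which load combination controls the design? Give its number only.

Combination 4

1. 1.35(270.09) + 1.3(138.33) = 364.62 + 179.83 = 544.45
2. 1.0(270.09) - 1.3(138.33) = 270.09 - 179.83 = 90.26
3. 1.4(270.09) = 378.13
4. 1.4(270.09) + 1.6(107.37) + 0.3(164.03) = 378.13 + 171.79 + 49.21 = 599.13
5. 1.35(270.09) + 1.75(16.59) + 0.6(138.33) = 364.62 + 29.03 + 83.00 = 476.65
The largest value is 599.13 kN·m from combination 4.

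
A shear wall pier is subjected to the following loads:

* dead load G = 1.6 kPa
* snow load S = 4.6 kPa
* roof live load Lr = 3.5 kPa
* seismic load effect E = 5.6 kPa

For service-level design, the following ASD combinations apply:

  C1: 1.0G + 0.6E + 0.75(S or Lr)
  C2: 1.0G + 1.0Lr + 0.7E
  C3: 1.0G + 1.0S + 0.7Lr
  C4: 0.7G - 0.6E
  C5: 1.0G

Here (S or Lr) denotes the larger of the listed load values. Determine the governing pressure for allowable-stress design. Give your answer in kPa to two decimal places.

(S or Lr) → S = 4.6 kPa.
C1: 1.0(1.6) + 0.6(5.6) + 0.75(4.6) = 1.60 + 3.36 + 3.45 = 8.41
C2: 1.0(1.6) + 1.0(3.5) + 0.7(5.6) = 1.60 + 3.50 + 3.92 = 9.02
C3: 1.0(1.6) + 1.0(4.6) + 0.7(3.5) = 1.60 + 4.60 + 2.45 = 8.65
C4: 0.7(1.6) - 0.6(5.6) = 1.12 - 3.36 = -2.24
C5: 1.0(1.6) = 1.60
Maximum is from combination 2.

9.02 kPa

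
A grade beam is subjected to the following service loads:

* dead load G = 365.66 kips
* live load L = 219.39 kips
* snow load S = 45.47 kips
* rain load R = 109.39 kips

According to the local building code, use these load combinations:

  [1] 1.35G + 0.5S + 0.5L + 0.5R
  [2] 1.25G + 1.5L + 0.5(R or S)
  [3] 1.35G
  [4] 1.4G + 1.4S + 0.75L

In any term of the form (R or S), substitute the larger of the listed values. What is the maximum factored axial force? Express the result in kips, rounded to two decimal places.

840.86 kips

(R or S) → R = 109.39 kips.
[1] 1.35(365.66) + 0.5(45.47) + 0.5(219.39) + 0.5(109.39) = 680.77
[2] 1.25(365.66) + 1.5(219.39) + 0.5(109.39) = 840.86
[3] 1.35(365.66) = 493.64
[4] 1.4(365.66) + 1.4(45.47) + 0.75(219.39) = 511.92 + 63.66 + 164.54 = 740.12
Combination 2 governs: P_u = 840.86 kips.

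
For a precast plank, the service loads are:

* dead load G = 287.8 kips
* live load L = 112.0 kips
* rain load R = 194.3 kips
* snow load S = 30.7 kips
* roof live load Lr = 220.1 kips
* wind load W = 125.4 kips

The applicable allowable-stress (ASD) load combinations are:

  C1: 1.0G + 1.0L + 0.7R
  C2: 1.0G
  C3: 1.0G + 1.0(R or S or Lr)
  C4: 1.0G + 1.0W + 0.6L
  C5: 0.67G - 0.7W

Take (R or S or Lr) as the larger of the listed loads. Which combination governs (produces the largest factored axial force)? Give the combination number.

(R or S or Lr) → Lr = 220.1 kips.
C1: 1.0(287.8) + 1.0(112.0) + 0.7(194.3) = 535.8
C2: 1.0(287.8) = 287.8
C3: 1.0(287.8) + 1.0(220.1) = 507.9
C4: 1.0(287.8) + 1.0(125.4) + 0.6(112.0) = 480.4
C5: 0.67(287.8) - 0.7(125.4) = 105.0
The largest value is 535.8 kips from combination 1.

Combination 1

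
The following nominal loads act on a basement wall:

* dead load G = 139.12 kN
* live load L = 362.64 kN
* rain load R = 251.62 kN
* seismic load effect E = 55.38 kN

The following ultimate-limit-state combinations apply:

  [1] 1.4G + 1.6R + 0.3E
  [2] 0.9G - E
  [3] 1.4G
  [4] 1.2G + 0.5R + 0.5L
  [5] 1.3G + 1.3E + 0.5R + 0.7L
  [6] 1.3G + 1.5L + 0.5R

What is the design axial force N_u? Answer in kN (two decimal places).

[1] 1.4(139.12) + 1.6(251.62) + 0.3(55.38) = 194.77 + 402.59 + 16.61 = 613.97
[2] 0.9(139.12) - 1.0(55.38) = 125.21 - 55.38 = 69.83
[3] 1.4(139.12) = 194.77
[4] 1.2(139.12) + 0.5(251.62) + 0.5(362.64) = 166.94 + 125.81 + 181.32 = 474.07
[5] 1.3(139.12) + 1.3(55.38) + 0.5(251.62) + 0.7(362.64) = 180.86 + 71.99 + 125.81 + 253.85 = 632.51
[6] 1.3(139.12) + 1.5(362.64) + 0.5(251.62) = 180.86 + 543.96 + 125.81 = 850.63
Maximum is from combination 6.

850.63 kN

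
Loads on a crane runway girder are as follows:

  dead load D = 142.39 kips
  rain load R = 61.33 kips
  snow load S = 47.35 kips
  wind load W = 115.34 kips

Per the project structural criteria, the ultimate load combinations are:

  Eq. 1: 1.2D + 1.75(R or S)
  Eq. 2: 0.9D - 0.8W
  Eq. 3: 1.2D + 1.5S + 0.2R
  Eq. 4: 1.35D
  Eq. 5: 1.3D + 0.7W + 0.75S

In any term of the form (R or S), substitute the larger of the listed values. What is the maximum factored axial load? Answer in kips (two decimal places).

301.36 kips

(R or S) → R = 61.33 kips.
Eq. 1: 1.2(142.39) + 1.75(61.33) = 170.87 + 107.33 = 278.20
Eq. 2: 0.9(142.39) - 0.8(115.34) = 128.15 - 92.27 = 35.88
Eq. 3: 1.2(142.39) + 1.5(47.35) + 0.2(61.33) = 254.16
Eq. 4: 1.35(142.39) = 192.23
Eq. 5: 1.3(142.39) + 0.7(115.34) + 0.75(47.35) = 185.11 + 80.74 + 35.51 = 301.36
Combination 5 governs: P_u = 301.36 kips.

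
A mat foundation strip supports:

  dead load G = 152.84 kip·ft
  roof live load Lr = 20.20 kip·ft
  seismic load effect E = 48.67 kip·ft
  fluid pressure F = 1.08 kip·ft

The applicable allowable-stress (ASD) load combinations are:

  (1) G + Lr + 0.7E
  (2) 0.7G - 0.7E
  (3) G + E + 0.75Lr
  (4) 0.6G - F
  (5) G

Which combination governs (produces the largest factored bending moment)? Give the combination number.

(1) 1.0(152.84) + 1.0(20.20) + 0.7(48.67) = 152.84 + 20.20 + 34.07 = 207.11
(2) 0.7(152.84) - 0.7(48.67) = 106.99 - 34.07 = 72.92
(3) 1.0(152.84) + 1.0(48.67) + 0.75(20.20) = 152.84 + 48.67 + 15.15 = 216.66
(4) 0.6(152.84) - 1.0(1.08) = 91.70 - 1.08 = 90.62
(5) 1.0(152.84) = 152.84
The largest value is 216.66 kip·ft from combination 3.

Combination 3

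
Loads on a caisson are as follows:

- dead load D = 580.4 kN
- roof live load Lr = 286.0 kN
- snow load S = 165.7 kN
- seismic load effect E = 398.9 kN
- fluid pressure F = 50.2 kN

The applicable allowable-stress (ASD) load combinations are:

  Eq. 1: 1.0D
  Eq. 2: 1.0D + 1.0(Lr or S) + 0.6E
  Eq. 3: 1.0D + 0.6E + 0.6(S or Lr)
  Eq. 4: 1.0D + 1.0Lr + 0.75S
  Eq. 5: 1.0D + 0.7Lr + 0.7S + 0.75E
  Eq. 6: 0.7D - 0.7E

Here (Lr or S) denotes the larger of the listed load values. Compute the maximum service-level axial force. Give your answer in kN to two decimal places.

(Lr or S) → Lr = 286.0 kN; (S or Lr) → Lr = 286.0 kN.
Eq. 1: 1.0(580.4) = 580.40
Eq. 2: 1.0(580.4) + 1.0(286.0) + 0.6(398.9) = 1105.74
Eq. 3: 1.0(580.4) + 0.6(398.9) + 0.6(286.0) = 991.34
Eq. 4: 1.0(580.4) + 1.0(286.0) + 0.75(165.7) = 990.68
Eq. 5: 1.0(580.4) + 0.7(286.0) + 0.7(165.7) + 0.75(398.9) = 1195.77
Eq. 6: 0.7(580.4) - 0.7(398.9) = 127.05
Combination 5 governs: N = 1195.77 kN.

1195.77 kN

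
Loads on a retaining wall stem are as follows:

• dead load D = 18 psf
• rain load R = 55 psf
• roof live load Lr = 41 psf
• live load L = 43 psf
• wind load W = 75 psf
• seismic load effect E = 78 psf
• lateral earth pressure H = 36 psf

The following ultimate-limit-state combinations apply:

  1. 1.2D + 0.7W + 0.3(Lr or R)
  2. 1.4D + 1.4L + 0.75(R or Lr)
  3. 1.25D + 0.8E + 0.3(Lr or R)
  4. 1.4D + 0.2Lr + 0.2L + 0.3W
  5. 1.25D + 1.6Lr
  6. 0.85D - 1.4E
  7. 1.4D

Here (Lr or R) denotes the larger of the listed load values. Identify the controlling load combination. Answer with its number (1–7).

(Lr or R) → R = 55 psf; (R or Lr) → R = 55 psf.
1. 1.2(18) + 0.7(75) + 0.3(55) = 21.60 + 52.50 + 16.50 = 90.60
2. 1.4(18) + 1.4(43) + 0.75(55) = 25.20 + 60.20 + 41.25 = 126.65
3. 1.25(18) + 0.8(78) + 0.3(55) = 22.50 + 62.40 + 16.50 = 101.40
4. 1.4(18) + 0.2(41) + 0.2(43) + 0.3(75) = 25.20 + 8.20 + 8.60 + 22.50 = 64.50
5. 1.25(18) + 1.6(41) = 22.50 + 65.60 = 88.10
6. 0.85(18) - 1.4(78) = 15.30 - 109.20 = -93.90
7. 1.4(18) = 25.20
The largest value is 126.65 psf from combination 2.

Combination 2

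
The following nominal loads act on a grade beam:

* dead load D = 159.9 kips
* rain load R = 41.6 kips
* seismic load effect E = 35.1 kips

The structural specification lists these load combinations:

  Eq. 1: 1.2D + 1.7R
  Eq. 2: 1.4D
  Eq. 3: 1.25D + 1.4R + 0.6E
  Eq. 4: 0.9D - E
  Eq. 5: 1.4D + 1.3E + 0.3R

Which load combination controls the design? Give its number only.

Combination 5

Eq. 1: 1.2(159.9) + 1.7(41.6) = 191.9 + 70.7 = 262.6
Eq. 2: 1.4(159.9) = 223.9
Eq. 3: 1.25(159.9) + 1.4(41.6) + 0.6(35.1) = 199.9 + 58.2 + 21.1 = 279.2
Eq. 4: 0.9(159.9) - 1.0(35.1) = 143.9 - 35.1 = 108.8
Eq. 5: 1.4(159.9) + 1.3(35.1) + 0.3(41.6) = 223.9 + 45.6 + 12.5 = 282.0
The largest value is 282.0 kips from combination 5.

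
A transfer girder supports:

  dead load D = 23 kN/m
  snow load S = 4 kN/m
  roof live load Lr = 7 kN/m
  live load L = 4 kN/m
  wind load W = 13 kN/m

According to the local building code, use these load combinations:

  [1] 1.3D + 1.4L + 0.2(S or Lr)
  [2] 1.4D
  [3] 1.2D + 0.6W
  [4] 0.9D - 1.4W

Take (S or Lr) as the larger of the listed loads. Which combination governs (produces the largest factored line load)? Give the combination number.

Combination 1

(S or Lr) → Lr = 7 kN/m.
[1] 1.3(23) + 1.4(4) + 0.2(7) = 29.90 + 5.60 + 1.40 = 36.90
[2] 1.4(23) = 32.20
[3] 1.2(23) + 0.6(13) = 27.60 + 7.80 = 35.40
[4] 0.9(23) - 1.4(13) = 20.70 - 18.20 = 2.50
The largest value is 36.90 kN/m from combination 1.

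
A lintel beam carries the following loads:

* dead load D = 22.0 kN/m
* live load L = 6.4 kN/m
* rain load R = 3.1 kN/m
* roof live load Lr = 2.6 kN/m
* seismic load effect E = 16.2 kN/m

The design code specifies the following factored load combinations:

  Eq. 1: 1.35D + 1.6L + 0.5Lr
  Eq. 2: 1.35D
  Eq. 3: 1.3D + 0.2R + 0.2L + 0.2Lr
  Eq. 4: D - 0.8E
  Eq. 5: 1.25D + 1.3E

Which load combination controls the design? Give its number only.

Combination 5

Eq. 1: 1.35(22.0) + 1.6(6.4) + 0.5(2.6) = 29.70 + 10.24 + 1.30 = 41.24
Eq. 2: 1.35(22.0) = 29.70
Eq. 3: 1.3(22.0) + 0.2(3.1) + 0.2(6.4) + 0.2(2.6) = 28.60 + 0.62 + 1.28 + 0.52 = 31.02
Eq. 4: 1.0(22.0) - 0.8(16.2) = 22.00 - 12.96 = 9.04
Eq. 5: 1.25(22.0) + 1.3(16.2) = 27.50 + 21.06 = 48.56
The largest value is 48.56 kN/m from combination 5.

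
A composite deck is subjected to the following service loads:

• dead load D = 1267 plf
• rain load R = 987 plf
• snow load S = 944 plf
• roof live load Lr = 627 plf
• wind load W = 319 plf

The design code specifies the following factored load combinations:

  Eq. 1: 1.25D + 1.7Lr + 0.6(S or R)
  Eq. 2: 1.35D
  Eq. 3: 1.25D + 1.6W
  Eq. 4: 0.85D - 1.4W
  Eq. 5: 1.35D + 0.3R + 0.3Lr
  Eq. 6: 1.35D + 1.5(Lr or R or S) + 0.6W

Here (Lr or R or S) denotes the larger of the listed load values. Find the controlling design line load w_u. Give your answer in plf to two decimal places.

3382.35 plf

(S or R) → R = 987 plf; (Lr or R or S) → R = 987 plf.
Eq. 1: 1.25(1267) + 1.7(627) + 0.6(987) = 3241.85
Eq. 2: 1.35(1267) = 1710.45
Eq. 3: 1.25(1267) + 1.6(319) = 2094.15
Eq. 4: 0.85(1267) - 1.4(319) = 630.35
Eq. 5: 1.35(1267) + 0.3(987) + 0.3(627) = 2194.65
Eq. 6: 1.35(1267) + 1.5(987) + 0.6(319) = 3382.35
The controlling combination is 6, giving 3382.35 plf.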